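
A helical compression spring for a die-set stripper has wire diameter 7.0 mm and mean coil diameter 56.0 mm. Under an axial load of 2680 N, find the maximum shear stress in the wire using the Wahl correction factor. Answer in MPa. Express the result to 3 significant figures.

Spring index C = D/d = 56.0/7.0 = 8.0000
K_W = (4C−1)/(4C−4) + 0.615/C = 31.000/28.000 + 0.0769 = 1.1840
τ₀ = 8FD/(πd³) = 8·2680·56.0/(π·7.0³) = 1.20064e+06/1077.6 = 1114.2 MPa
τ_max = K·τ₀ = 1.1840 × 1114.2 = 1319.2 MPa

1320 MPa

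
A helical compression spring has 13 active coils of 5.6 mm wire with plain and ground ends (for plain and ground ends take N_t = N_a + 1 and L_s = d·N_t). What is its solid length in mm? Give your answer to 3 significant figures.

78.4 mm

plain and ground ends: N_t = N_a + 1 = 13 + 1 = 14
L_s = d·N_t = 5.6 × 14 = 78.4 mm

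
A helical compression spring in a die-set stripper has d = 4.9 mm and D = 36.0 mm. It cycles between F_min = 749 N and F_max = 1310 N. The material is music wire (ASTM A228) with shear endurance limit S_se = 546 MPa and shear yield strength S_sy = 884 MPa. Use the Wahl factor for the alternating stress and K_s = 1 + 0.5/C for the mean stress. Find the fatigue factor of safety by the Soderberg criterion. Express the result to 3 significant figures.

0.689

C = D/d = 36.0/4.9 = 7.3469; K_W = (4C−1)/(4C−4)+0.615/C = 1.2019; K_s = 1+0.5/C = 1.0681
F_a = (F_max−F_min)/2 = 280.5 N; F_m = (F_max+F_min)/2 = 1029.5 N
τ_a = K_W·8F_aD/(πd³) = 1.2019 × 218.57 = 262.69 MPa
τ_m = K_s·8F_mD/(πd³) = 1.0681 × 802.2 = 856.79 MPa
Soderberg: 1/n_f = τ_a/S_se + τ_m/S_sy = 262.69/546 + 856.79/884 = 0.48112 + 0.96922 = 1.4503
n_f = 1/1.4503 = 0.6895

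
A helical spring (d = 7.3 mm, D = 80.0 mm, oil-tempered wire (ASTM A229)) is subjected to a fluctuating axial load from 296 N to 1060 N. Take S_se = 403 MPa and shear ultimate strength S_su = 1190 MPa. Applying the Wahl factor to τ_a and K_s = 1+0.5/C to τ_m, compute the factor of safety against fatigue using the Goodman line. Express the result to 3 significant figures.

C = D/d = 80.0/7.3 = 10.9589; K_W = (4C−1)/(4C−4)+0.615/C = 1.1314; K_s = 1+0.5/C = 1.0456
F_a = (F_max−F_min)/2 = 382 N; F_m = (F_max+F_min)/2 = 678 N
τ_a = K_W·8F_aD/(πd³) = 1.1314 × 200.04 = 226.34 MPa
τ_m = K_s·8F_mD/(πd³) = 1.0456 × 355.05 = 371.25 MPa
Goodman: 1/n_f = τ_a/S_se + τ_m/S_su = 226.34/403 + 371.25/1190 = 0.56163 + 0.31198 = 0.8736
n_f = 1/0.8736 = 1.145

1.14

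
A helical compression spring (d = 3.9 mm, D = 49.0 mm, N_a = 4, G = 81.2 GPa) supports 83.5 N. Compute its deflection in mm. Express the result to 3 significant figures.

k = Gd⁴/(8D³N_a) = (81.2×10³)(3.9⁴)/(8·49.0³·4) = 4.9897 N/mm
δ = F/k = 83.5 / 4.9897 = 16.734 mm

16.7 mm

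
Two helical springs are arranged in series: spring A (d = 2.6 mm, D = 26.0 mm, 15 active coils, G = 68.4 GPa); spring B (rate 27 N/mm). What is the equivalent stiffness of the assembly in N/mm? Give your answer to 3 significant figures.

1.40 N/mm

k_A = Gd⁴/(8D³N_a) = (68.4×10³)(2.6⁴)/(8·26.0³·15) = 1.482 N/mm
Series: 1/k_eq = 1/1.482 + 1/27 = 0.7118; k_eq = 1.4049 N/mm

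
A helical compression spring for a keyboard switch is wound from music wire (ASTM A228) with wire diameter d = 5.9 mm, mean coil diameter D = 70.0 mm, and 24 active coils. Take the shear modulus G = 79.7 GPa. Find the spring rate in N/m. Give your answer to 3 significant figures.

1470 N/m

k = Gd⁴/(8D³N_a) = (79.7×10³ × 5.9⁴) / (8 × 70.0³ × 24)
  = 9.65754e+07 / 6.5856e+07 = 1.4665 N/mm = 1466.5 N/m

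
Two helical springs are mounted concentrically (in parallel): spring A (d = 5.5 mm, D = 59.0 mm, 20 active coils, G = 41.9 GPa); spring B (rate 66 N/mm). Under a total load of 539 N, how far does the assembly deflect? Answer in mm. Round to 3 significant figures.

8.02 mm

k_A = Gd⁴/(8D³N_a) = (41.9×10³)(5.5⁴)/(8·59.0³·20) = 1.1668 N/mm
Parallel: k_eq = 1.1668 + 66 = 67.167 N/mm
δ = F/k_eq = 539/67.167 = 8.0248 mm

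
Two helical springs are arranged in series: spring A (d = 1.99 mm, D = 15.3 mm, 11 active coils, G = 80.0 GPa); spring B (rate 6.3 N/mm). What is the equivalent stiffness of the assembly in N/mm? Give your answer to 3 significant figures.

2.44 N/mm

k_A = Gd⁴/(8D³N_a) = (80.0×10³)(1.99⁴)/(8·15.3³·11) = 3.9806 N/mm
Series: 1/k_eq = 1/3.9806 + 1/6.3 = 0.40995; k_eq = 2.4393 N/mm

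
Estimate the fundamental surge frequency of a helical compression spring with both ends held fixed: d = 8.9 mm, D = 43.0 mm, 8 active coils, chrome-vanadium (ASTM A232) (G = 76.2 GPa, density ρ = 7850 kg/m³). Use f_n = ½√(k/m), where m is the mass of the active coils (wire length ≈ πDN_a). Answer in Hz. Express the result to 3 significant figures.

k = Gd⁴/(8D³N_a) = (76.2×10³)(8.9⁴)/(8·43.0³·8) = 93.957 N/mm = 93957 N/m
Wire length L = πDN_a = π·43.0·8 = 1080.7 mm
m = ρ·(πd²/4)·L = 7850 × 62.211×10⁻⁶ m² × 1.0807 m = 0.52777 kg
f_n = ½√(k/m) = 0.5·√(93957/0.52777) = 0.5·√(1.7803e+05) = 210.97 Hz

211 Hz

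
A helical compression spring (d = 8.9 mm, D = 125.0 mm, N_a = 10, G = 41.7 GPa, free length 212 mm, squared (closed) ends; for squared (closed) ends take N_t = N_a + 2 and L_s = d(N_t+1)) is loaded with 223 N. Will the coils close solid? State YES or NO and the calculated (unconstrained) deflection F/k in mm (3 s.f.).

k = Gd⁴/(8D³N_a) = (41.7×10³)(8.9⁴)/(8·125.0³·10) = 1.6745 N/mm
N_t = 12; L_s = 8.9·13 = 115.7 mm; δ_solid = L₀ − L_s = 212 − 115.7 = 96.3 mm
δ = F/k = 223/1.6745 = 133.18 mm
δ ≥ δ_solid → spring goes solid

YES, δ = 133 mm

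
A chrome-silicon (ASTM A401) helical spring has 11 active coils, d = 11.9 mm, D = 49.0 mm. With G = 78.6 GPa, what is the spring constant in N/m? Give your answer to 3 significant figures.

152000 N/m

k = Gd⁴/(8D³N_a) = (78.6×10³ × 11.9⁴) / (8 × 49.0³ × 11)
  = 1.5762e+09 / 1.03531e+07 = 152.24 N/mm = 1.5224e+05 N/m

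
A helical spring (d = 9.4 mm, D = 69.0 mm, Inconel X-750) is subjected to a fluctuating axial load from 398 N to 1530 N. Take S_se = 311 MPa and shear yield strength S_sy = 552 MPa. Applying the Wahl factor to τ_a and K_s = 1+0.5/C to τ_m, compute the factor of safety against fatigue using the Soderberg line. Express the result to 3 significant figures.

C = D/d = 69.0/9.4 = 7.3404; K_W = (4C−1)/(4C−4)+0.615/C = 1.2021; K_s = 1+0.5/C = 1.0681
F_a = (F_max−F_min)/2 = 566 N; F_m = (F_max+F_min)/2 = 964 N
τ_a = K_W·8F_aD/(πd³) = 1.2021 × 119.74 = 143.93 MPa
τ_m = K_s·8F_mD/(πd³) = 1.0681 × 203.93 = 217.82 MPa
Soderberg: 1/n_f = τ_a/S_se + τ_m/S_sy = 143.93/311 + 217.82/552 = 0.46280 + 0.39460 = 0.8574
n_f = 1/0.8574 = 1.166

1.17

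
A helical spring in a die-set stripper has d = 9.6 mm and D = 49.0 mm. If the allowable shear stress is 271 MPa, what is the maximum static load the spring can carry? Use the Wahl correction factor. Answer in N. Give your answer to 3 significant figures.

1470 N

C = D/d = 49.0/9.6 = 5.1042
K_W = (4C−1)/(4C−4) + 0.615/C = 19.417/16.417 + 0.1205 = 1.3032
τ_max = K·8FD/(πd³) → F_max = τ_allow·πd³/(8DK)
F_max = 271·π·9.6³/(8·49.0·1.3032) = 7.5324e+05/510.87 = 1474.4 N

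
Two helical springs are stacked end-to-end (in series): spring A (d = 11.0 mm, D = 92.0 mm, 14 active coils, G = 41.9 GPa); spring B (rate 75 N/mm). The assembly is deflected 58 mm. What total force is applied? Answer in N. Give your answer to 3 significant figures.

k_A = Gd⁴/(8D³N_a) = (41.9×10³)(11.0⁴)/(8·92.0³·14) = 7.034 N/mm
Series: 1/k_eq = 1/7.034 + 1/75 = 0.1555; k_eq = 6.4309 N/mm
F = k_eq·δ = 6.4309·58 = 372.99 N

373 N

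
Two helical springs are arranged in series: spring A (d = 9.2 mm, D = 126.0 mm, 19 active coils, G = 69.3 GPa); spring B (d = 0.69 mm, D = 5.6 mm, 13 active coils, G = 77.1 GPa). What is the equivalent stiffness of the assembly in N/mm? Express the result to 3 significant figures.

k_A = Gd⁴/(8D³N_a) = (69.3×10³)(9.2⁴)/(8·126.0³·19) = 1.6328 N/mm
k_B = Gd⁴/(8D³N_a) = (77.1×10³)(0.69⁴)/(8·5.6³·13) = 0.95687 N/mm
Series: 1/k_eq = 1/1.6328 + 1/0.95687 = 1.6575; k_eq = 0.60331 N/mm

0.603 N/mm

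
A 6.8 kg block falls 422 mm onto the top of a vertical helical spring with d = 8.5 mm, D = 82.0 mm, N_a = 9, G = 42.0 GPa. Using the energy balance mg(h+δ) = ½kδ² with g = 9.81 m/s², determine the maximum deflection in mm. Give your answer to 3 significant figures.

114 mm

k = Gd⁴/(8D³N_a) = (42.0×10³)(8.5⁴)/(8·82.0³·9) = 5.5227 N/mm
W = mg = 6.8 × 9.81 = 66.708 N
½kδ² − Wδ − Wh = 0 → δ = (W + √(W² + 2kWh))/k
δ = (66.708 + √(4450 + 310936))/5.5227 = (66.708 + 561.59)/5.5227 = 113.77 mm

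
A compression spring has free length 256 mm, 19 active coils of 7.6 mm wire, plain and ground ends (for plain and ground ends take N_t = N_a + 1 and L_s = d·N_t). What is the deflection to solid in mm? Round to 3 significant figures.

N_t = 20; L_s = 7.6·20 = 152 mm
δ_solid = L₀ − L_s = 256 − 152 = 104 mm

104 mm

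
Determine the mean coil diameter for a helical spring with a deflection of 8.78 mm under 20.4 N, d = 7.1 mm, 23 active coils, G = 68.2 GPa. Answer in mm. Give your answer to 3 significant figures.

74.0 mm

Required rate k = F/δ = 20.4/8.78 = 2.3235 N/mm
D = (Gd⁴/(8N_a·k))^(1/3) = (68.2×10³·7.1⁴/(8·23·2.3235))^(1/3)
  = (405382)^(1/3) = 74.0096 mm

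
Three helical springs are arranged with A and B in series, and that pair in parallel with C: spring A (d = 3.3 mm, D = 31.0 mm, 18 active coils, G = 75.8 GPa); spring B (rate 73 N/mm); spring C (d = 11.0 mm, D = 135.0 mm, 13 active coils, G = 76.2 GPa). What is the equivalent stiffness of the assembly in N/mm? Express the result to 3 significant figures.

6.40 N/mm

k_A = Gd⁴/(8D³N_a) = (75.8×10³)(3.3⁴)/(8·31.0³·18) = 2.0955 N/mm
k_C = Gd⁴/(8D³N_a) = (76.2×10³)(11.0⁴)/(8·135.0³·13) = 4.36 N/mm
Springs A,B series: k_AB = 1/(1/2.0955+1/73) = 2.037 N/mm; parallel with C: k_eq = 2.037+4.36 = 6.397 N/mm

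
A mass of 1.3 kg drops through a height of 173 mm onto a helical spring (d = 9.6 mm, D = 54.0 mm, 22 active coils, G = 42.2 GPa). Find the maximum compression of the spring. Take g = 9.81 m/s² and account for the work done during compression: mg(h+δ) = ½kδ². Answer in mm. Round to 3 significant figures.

k = Gd⁴/(8D³N_a) = (42.2×10³)(9.6⁴)/(8·54.0³·22) = 12.933 N/mm
W = mg = 1.3 × 9.81 = 12.753 N
½kδ² − Wδ − Wh = 0 → δ = (W + √(W² + 2kWh))/k
δ = (12.753 + √(162.64 + 57067.9))/12.933 = (12.753 + 239.23)/12.933 = 19.483 mm

19.5 mm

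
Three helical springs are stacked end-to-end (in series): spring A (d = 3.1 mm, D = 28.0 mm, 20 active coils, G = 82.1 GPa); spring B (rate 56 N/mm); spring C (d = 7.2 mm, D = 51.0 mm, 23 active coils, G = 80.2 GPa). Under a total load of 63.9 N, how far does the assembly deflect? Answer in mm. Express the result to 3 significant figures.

k_A = Gd⁴/(8D³N_a) = (82.1×10³)(3.1⁴)/(8·28.0³·20) = 2.1587 N/mm
k_C = Gd⁴/(8D³N_a) = (80.2×10³)(7.2⁴)/(8·51.0³·23) = 8.8303 N/mm
Series: 1/k_eq = 1/2.1587 + 1/56 + 1/8.8303 = 0.59434; k_eq = 1.6825 N/mm
δ = F/k_eq = 63.9/1.6825 = 37.978 mm

38.0 mm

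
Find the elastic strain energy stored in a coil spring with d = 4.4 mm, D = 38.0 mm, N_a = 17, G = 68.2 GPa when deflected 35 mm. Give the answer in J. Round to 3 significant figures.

k = Gd⁴/(8D³N_a) = (68.2×10³)(4.4⁴)/(8·38.0³·17) = 3.4254 N/mm
U = ½kδ² = 0.5 × 3.4254 × 35² = 2098 N·mm = 2.098 J

2.10 J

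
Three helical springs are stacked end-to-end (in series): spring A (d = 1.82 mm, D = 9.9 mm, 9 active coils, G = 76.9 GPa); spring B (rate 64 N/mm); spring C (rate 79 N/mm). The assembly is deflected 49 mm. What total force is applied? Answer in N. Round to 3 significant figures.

k_A = Gd⁴/(8D³N_a) = (76.9×10³)(1.82⁴)/(8·9.9³·9) = 12.077 N/mm
Series: 1/k_eq = 1/12.077 + 1/64 + 1/79 = 0.11108; k_eq = 9.0023 N/mm
F = k_eq·δ = 9.0023·49 = 441.11 N

441 N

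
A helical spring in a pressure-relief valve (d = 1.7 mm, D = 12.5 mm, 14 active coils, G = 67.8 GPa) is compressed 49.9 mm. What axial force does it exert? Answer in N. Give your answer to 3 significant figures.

129 N

k = Gd⁴/(8D³N_a) = (67.8×10³)(1.7⁴)/(8·12.5³·14) = 2.5887 N/mm
F = k·δ = 2.5887 × 49.9 = 129.17 N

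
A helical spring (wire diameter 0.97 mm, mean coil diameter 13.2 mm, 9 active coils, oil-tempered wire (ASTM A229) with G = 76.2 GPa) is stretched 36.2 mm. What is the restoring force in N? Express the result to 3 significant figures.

14.7 N

k = Gd⁴/(8D³N_a) = (76.2×10³)(0.97⁴)/(8·13.2³·9) = 0.40737 N/mm
F = k·δ = 0.40737 × 36.2 = 14.747 N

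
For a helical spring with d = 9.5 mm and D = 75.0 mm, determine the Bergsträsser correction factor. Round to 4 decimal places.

1.1750

C = D/d = 75.0/9.5 = 7.8947
K_B = (4C+2)/(4C−3) = 33.579/28.579 = 1.1750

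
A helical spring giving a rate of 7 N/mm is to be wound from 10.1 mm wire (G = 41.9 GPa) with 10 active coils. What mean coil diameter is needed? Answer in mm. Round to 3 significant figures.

92.0 mm

D = (Gd⁴/(8N_a·k))^(1/3) = (41.9×10³·10.1⁴/(8·10·7))^(1/3)
  = (778595)^(1/3) = 91.9963 mm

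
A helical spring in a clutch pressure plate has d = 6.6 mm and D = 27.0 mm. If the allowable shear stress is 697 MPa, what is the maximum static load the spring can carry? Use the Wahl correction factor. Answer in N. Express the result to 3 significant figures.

2090 N

C = D/d = 27.0/6.6 = 4.0909
K_W = (4C−1)/(4C−4) + 0.615/C = 15.364/12.364 + 0.1503 = 1.3930
τ_max = K·8FD/(πd³) → F_max = τ_allow·πd³/(8DK)
F_max = 697·π·6.6³/(8·27.0·1.3930) = 6.2953e+05/300.88 = 2092.3 N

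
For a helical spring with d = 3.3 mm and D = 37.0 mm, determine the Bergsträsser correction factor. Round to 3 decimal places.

C = D/d = 37.0/3.3 = 11.2121
K_B = (4C+2)/(4C−3) = 46.848/41.848 = 1.1195

1.119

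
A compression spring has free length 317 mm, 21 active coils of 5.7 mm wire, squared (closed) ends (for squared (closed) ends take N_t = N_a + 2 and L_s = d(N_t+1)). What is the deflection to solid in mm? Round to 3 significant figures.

N_t = 23; L_s = 5.7·24 = 136.8 mm
δ_solid = L₀ − L_s = 317 − 136.8 = 180.2 mm

180 mm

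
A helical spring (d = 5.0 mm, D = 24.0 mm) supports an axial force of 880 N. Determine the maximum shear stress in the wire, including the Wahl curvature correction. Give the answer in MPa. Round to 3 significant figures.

570 MPa

Spring index C = D/d = 24.0/5.0 = 4.8000
K_W = (4C−1)/(4C−4) + 0.615/C = 18.200/15.200 + 0.1281 = 1.3255
τ₀ = 8FD/(πd³) = 8·880·24.0/(π·5.0³) = 168960/392.7 = 430.25 MPa
τ_max = K·τ₀ = 1.3255 × 430.25 = 570.3 MPa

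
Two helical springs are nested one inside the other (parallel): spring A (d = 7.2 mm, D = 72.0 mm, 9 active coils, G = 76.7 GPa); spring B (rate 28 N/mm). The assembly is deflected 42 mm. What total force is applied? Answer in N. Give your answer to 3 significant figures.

1500 N

k_A = Gd⁴/(8D³N_a) = (76.7×10³)(7.2⁴)/(8·72.0³·9) = 7.67 N/mm
Parallel: k_eq = 7.67 + 28 = 35.67 N/mm
F = k_eq·δ = 35.67·42 = 1498.1 N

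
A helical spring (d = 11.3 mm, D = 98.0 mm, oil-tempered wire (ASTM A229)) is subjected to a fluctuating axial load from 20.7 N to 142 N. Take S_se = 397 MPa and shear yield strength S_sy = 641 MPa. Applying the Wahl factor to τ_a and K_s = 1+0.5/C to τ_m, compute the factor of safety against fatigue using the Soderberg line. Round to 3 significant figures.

C = D/d = 98.0/11.3 = 8.6726; K_W = (4C−1)/(4C−4)+0.615/C = 1.1687; K_s = 1+0.5/C = 1.0577
F_a = (F_max−F_min)/2 = 60.65 N; F_m = (F_max+F_min)/2 = 81.35 N
τ_a = K_W·8F_aD/(πd³) = 1.1687 × 10.49 = 12.259 MPa
τ_m = K_s·8F_mD/(πd³) = 1.0577 × 14.07 = 14.881 MPa
Soderberg: 1/n_f = τ_a/S_se + τ_m/S_sy = 12.259/397 + 14.881/641 = 0.03088 + 0.02322 = 0.054094
n_f = 1/0.054094 = 18.49

18.5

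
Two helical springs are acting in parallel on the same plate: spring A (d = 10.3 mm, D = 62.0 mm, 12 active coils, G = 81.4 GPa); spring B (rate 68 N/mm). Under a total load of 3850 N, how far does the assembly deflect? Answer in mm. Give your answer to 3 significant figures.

35.6 mm

k_A = Gd⁴/(8D³N_a) = (81.4×10³)(10.3⁴)/(8·62.0³·12) = 40.043 N/mm
Parallel: k_eq = 40.043 + 68 = 108.04 N/mm
δ = F/k_eq = 3850/108.04 = 35.634 mm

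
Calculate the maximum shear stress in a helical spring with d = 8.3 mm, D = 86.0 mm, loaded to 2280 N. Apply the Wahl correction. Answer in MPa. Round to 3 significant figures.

Spring index C = D/d = 86.0/8.3 = 10.3614
K_W = (4C−1)/(4C−4) + 0.615/C = 40.446/37.446 + 0.0594 = 1.1395
τ₀ = 8FD/(πd³) = 8·2280·86.0/(π·8.3³) = 1.56864e+06/1796.3 = 873.25 MPa
τ_max = K·τ₀ = 1.1395 × 873.25 = 995.04 MPa

995 MPa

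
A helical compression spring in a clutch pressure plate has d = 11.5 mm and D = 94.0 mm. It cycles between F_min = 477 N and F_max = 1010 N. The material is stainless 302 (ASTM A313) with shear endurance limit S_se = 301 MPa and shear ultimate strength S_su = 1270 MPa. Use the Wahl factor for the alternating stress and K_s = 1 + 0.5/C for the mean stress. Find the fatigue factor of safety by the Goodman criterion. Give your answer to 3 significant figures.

C = D/d = 94.0/11.5 = 8.1739; K_W = (4C−1)/(4C−4)+0.615/C = 1.1798; K_s = 1+0.5/C = 1.0612
F_a = (F_max−F_min)/2 = 266.5 N; F_m = (F_max+F_min)/2 = 743.5 N
τ_a = K_W·8F_aD/(πd³) = 1.1798 × 41.944 = 49.485 MPa
τ_m = K_s·8F_mD/(πd³) = 1.0612 × 117.02 = 124.18 MPa
Goodman: 1/n_f = τ_a/S_se + τ_m/S_su = 49.485/301 + 124.18/1270 = 0.16440 + 0.09778 = 0.26218
n_f = 1/0.26218 = 3.814

3.81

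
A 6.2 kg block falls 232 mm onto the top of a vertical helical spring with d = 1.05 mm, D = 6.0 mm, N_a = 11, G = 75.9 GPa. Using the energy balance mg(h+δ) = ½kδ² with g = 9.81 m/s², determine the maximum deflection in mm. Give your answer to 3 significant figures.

k = Gd⁴/(8D³N_a) = (75.9×10³)(1.05⁴)/(8·6.0³·11) = 4.8536 N/mm
W = mg = 6.2 × 9.81 = 60.822 N
½kδ² − Wδ − Wh = 0 → δ = (W + √(W² + 2kWh))/k
δ = (60.822 + √(3699.3 + 136975))/4.8536 = (60.822 + 375.07)/4.8536 = 89.807 mm

89.8 mm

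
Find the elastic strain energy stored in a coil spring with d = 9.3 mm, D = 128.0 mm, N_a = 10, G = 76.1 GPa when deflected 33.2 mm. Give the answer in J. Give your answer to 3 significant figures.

1.87 J

k = Gd⁴/(8D³N_a) = (76.1×10³)(9.3⁴)/(8·128.0³·10) = 3.3931 N/mm
U = ½kδ² = 0.5 × 3.3931 × 33.2² = 1870 N·mm = 1.87 J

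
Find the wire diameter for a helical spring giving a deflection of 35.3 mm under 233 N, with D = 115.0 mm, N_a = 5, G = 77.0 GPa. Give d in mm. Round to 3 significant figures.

Required rate k = F/δ = 233/35.3 = 6.6006 N/mm
d = (8D³N_a·k / G)^(1/4) = (8·115.0³·5·6.6006 / (77.0×10³))^0.25
  = (5214.9)^0.25 = 8.4979 mm

8.50 mm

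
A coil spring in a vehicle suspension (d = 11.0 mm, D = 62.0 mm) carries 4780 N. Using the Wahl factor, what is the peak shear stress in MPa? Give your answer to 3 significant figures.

721 MPa

Spring index C = D/d = 62.0/11.0 = 5.6364
K_W = (4C−1)/(4C−4) + 0.615/C = 21.545/18.545 + 0.1091 = 1.2709
τ₀ = 8FD/(πd³) = 8·4780·62.0/(π·11.0³) = 2.37088e+06/4181.5 = 567 MPa
τ_max = K·τ₀ = 1.2709 × 567 = 720.59 MPa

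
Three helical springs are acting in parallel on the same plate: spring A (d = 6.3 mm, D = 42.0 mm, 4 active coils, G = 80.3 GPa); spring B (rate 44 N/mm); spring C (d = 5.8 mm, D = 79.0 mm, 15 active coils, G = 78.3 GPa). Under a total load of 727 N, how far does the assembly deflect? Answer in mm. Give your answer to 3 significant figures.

7.35 mm

k_A = Gd⁴/(8D³N_a) = (80.3×10³)(6.3⁴)/(8·42.0³·4) = 53.356 N/mm
k_C = Gd⁴/(8D³N_a) = (78.3×10³)(5.8⁴)/(8·79.0³·15) = 1.4977 N/mm
Parallel: k_eq = 53.356 + 44 + 1.4977 = 98.853 N/mm
δ = F/k_eq = 727/98.853 = 7.3543 mm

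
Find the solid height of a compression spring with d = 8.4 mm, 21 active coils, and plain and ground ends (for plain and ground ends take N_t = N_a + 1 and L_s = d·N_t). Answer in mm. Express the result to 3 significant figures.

plain and ground ends: N_t = N_a + 1 = 21 + 1 = 22
L_s = d·N_t = 8.4 × 22 = 184.8 mm

185 mm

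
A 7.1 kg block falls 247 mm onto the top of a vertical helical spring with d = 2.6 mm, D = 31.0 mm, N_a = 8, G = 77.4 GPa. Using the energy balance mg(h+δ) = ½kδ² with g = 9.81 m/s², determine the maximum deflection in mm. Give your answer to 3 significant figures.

k = Gd⁴/(8D³N_a) = (77.4×10³)(2.6⁴)/(8·31.0³·8) = 1.8551 N/mm
W = mg = 7.1 × 9.81 = 69.651 N
½kδ² − Wδ − Wh = 0 → δ = (W + √(W² + 2kWh))/k
δ = (69.651 + √(4851.3 + 63829.8))/1.8551 = (69.651 + 262.07)/1.8551 = 178.82 mm

179 mm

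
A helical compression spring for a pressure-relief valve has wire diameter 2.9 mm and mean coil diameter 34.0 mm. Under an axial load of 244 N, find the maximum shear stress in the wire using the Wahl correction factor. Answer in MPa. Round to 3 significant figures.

Spring index C = D/d = 34.0/2.9 = 11.7241
K_W = (4C−1)/(4C−4) + 0.615/C = 45.897/42.897 + 0.0525 = 1.1224
τ₀ = 8FD/(πd³) = 8·244·34.0/(π·2.9³) = 66368/76.62 = 866.19 MPa
τ_max = K·τ₀ = 1.1224 × 866.19 = 972.21 MPa

972 MPa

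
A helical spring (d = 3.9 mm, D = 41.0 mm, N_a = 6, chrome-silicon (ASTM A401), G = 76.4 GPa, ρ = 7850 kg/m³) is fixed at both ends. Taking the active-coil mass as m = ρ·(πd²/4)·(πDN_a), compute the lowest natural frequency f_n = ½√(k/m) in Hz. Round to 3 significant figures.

136 Hz

k = Gd⁴/(8D³N_a) = (76.4×10³)(3.9⁴)/(8·41.0³·6) = 5.3427 N/mm = 5342.7 N/m
Wire length L = πDN_a = π·41.0·6 = 772.83 mm
m = ρ·(πd²/4)·L = 7850 × 11.946×10⁻⁶ m² × 0.77283 m = 0.072473 kg
f_n = ½√(k/m) = 0.5·√(5342.7/0.072473) = 0.5·√(73720) = 135.76 Hz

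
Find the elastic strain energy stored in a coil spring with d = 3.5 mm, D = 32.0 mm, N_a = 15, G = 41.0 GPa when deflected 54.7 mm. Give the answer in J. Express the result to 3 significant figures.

k = Gd⁴/(8D³N_a) = (41.0×10³)(3.5⁴)/(8·32.0³·15) = 1.5647 N/mm
U = ½kδ² = 0.5 × 1.5647 × 54.7² = 2340.8 N·mm = 2.3408 J

2.34 J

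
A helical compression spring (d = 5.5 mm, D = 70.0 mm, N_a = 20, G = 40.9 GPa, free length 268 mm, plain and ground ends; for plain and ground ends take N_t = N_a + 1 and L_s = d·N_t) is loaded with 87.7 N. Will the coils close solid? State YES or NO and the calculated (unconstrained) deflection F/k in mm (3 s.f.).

k = Gd⁴/(8D³N_a) = (40.9×10³)(5.5⁴)/(8·70.0³·20) = 0.68196 N/mm
N_t = 21; L_s = 5.5·21 = 115.5 mm; δ_solid = L₀ − L_s = 268 − 115.5 = 152.5 mm
δ = F/k = 87.7/0.68196 = 128.6 mm
δ < δ_solid → spring does not go solid

NO, δ = 129 mm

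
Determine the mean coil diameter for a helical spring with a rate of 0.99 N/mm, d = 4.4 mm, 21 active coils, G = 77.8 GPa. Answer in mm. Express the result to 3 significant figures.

56.0 mm

D = (Gd⁴/(8N_a·k))^(1/3) = (77.8×10³·4.4⁴/(8·21·0.99))^(1/3)
  = (175326)^(1/3) = 55.9691 mm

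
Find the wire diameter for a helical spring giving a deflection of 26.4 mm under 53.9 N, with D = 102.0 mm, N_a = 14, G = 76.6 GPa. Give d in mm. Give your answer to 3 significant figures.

Required rate k = F/δ = 53.9/26.4 = 2.0417 N/mm
d = (8D³N_a·k / G)^(1/4) = (8·102.0³·14·2.0417 / (76.6×10³))^0.25
  = (3167.9)^0.25 = 7.5023 mm

7.50 mm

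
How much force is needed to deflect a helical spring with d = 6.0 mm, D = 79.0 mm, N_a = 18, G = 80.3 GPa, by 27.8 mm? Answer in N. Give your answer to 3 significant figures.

40.7 N

k = Gd⁴/(8D³N_a) = (80.3×10³)(6.0⁴)/(8·79.0³·18) = 1.4658 N/mm
F = k·δ = 1.4658 × 27.8 = 40.749 N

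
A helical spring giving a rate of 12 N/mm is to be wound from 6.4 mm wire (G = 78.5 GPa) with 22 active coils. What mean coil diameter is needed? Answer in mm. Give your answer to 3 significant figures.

D = (Gd⁴/(8N_a·k))^(1/3) = (78.5×10³·6.4⁴/(8·22·12))^(1/3)
  = (62358.5)^(1/3) = 39.6551 mm

39.7 mm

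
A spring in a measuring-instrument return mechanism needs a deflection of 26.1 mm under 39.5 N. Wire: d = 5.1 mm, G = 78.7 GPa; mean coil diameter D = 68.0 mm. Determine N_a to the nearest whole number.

Required rate k = F/δ = 39.5/26.1 = 1.5134 N/mm
N_a = Gd⁴/(8D³k) = (78.7×10³ × 5.1⁴)/(8 × 68.0³ × 1.5134)
    = 5.32421e+07 / 3.80692e+06 = 13.99 → 14 coils

14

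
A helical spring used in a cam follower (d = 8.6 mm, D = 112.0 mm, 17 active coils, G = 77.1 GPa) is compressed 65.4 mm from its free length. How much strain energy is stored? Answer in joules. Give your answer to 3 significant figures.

k = Gd⁴/(8D³N_a) = (77.1×10³)(8.6⁴)/(8·112.0³·17) = 2.2073 N/mm
U = ½kδ² = 0.5 × 2.2073 × 65.4² = 4720.4 N·mm = 4.7204 J

4.72 J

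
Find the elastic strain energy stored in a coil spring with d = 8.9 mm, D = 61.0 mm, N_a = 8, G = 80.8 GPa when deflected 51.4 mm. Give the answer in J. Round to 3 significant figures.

46.1 J

k = Gd⁴/(8D³N_a) = (80.8×10³)(8.9⁴)/(8·61.0³·8) = 34.898 N/mm
U = ½kδ² = 0.5 × 34.898 × 51.4² = 46100 N·mm = 46.1 J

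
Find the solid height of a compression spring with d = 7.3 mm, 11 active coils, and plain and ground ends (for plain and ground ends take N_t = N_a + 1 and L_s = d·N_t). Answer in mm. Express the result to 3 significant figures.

87.6 mm

plain and ground ends: N_t = N_a + 1 = 11 + 1 = 12
L_s = d·N_t = 7.3 × 12 = 87.6 mm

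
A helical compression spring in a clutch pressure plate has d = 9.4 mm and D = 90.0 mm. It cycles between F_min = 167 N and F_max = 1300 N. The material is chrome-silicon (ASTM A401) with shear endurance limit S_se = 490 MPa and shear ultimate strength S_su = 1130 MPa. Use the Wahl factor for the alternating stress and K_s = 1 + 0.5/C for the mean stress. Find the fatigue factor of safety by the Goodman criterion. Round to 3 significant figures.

1.80

C = D/d = 90.0/9.4 = 9.5745; K_W = (4C−1)/(4C−4)+0.615/C = 1.1517; K_s = 1+0.5/C = 1.0522
F_a = (F_max−F_min)/2 = 566.5 N; F_m = (F_max+F_min)/2 = 733.5 N
τ_a = K_W·8F_aD/(πd³) = 1.1517 × 156.31 = 180.03 MPa
τ_m = K_s·8F_mD/(πd³) = 1.0522 × 202.39 = 212.96 MPa
Goodman: 1/n_f = τ_a/S_se + τ_m/S_su = 180.03/490 + 212.96/1130 = 0.36740 + 0.18846 = 0.55587
n_f = 1/0.55587 = 1.799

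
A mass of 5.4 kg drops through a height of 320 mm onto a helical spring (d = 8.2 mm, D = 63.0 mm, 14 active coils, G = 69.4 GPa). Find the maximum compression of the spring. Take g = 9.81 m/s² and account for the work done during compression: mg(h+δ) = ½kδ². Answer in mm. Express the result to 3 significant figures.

k = Gd⁴/(8D³N_a) = (69.4×10³)(8.2⁴)/(8·63.0³·14) = 11.204 N/mm
W = mg = 5.4 × 9.81 = 52.974 N
½kδ² − Wδ − Wh = 0 → δ = (W + √(W² + 2kWh))/k
δ = (52.974 + √(2806.2 + 379855))/11.204 = (52.974 + 618.6)/11.204 = 59.94 mm

59.9 mm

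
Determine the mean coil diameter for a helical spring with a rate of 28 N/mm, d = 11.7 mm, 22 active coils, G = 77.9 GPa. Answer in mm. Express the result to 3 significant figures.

D = (Gd⁴/(8N_a·k))^(1/3) = (77.9×10³·11.7⁴/(8·22·28))^(1/3)
  = (296217)^(1/3) = 66.6607 mm

66.7 mm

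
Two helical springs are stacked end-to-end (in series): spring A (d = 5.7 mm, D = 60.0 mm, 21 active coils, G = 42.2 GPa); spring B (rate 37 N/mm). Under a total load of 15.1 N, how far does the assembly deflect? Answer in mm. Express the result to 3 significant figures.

k_A = Gd⁴/(8D³N_a) = (42.2×10³)(5.7⁴)/(8·60.0³·21) = 1.2276 N/mm
Series: 1/k_eq = 1/1.2276 + 1/37 = 0.84164; k_eq = 1.1882 N/mm
δ = F/k_eq = 15.1/1.1882 = 12.709 mm

12.7 mm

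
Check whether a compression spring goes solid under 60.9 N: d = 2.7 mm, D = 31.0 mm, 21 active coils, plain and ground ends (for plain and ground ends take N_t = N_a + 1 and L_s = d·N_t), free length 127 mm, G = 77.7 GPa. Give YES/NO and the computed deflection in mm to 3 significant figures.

k = Gd⁴/(8D³N_a) = (77.7×10³)(2.7⁴)/(8·31.0³·21) = 0.82505 N/mm
N_t = 22; L_s = 2.7·22 = 59.4 mm; δ_solid = L₀ − L_s = 127 − 59.4 = 67.6 mm
δ = F/k = 60.9/0.82505 = 73.813 mm
δ ≥ δ_solid → spring goes solid

YES, δ = 73.8 mm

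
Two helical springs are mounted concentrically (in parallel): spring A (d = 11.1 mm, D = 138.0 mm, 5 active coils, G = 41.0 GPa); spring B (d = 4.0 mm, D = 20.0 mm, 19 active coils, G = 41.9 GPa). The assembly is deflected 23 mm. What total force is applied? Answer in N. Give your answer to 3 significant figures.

k_A = Gd⁴/(8D³N_a) = (41.0×10³)(11.1⁴)/(8·138.0³·5) = 5.9208 N/mm
k_B = Gd⁴/(8D³N_a) = (41.9×10³)(4.0⁴)/(8·20.0³·19) = 8.8211 N/mm
Parallel: k_eq = 5.9208 + 8.8211 = 14.742 N/mm
F = k_eq·δ = 14.742·23 = 339.06 N

339 N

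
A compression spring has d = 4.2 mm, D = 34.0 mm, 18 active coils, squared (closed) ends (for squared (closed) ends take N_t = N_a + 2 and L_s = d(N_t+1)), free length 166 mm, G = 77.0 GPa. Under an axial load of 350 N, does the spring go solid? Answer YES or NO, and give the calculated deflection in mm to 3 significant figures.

k = Gd⁴/(8D³N_a) = (77.0×10³)(4.2⁴)/(8·34.0³·18) = 4.2334 N/mm
N_t = 20; L_s = 4.2·21 = 88.2 mm; δ_solid = L₀ − L_s = 166 − 88.2 = 77.8 mm
δ = F/k = 350/4.2334 = 82.676 mm
δ ≥ δ_solid → spring goes solid

YES, δ = 82.7 mm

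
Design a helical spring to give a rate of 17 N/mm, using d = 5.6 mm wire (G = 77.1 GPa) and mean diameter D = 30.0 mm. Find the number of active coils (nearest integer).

21

N_a = Gd⁴/(8D³k) = (77.1×10³ × 5.6⁴)/(8 × 30.0³ × 17)
    = 7.5824e+07 / 3.672e+06 = 20.65 → 21 coils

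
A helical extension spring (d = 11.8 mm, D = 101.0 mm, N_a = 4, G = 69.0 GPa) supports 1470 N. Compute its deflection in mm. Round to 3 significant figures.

36.2 mm

k = Gd⁴/(8D³N_a) = (69.0×10³)(11.8⁴)/(8·101.0³·4) = 40.575 N/mm
δ = F/k = 1470 / 40.575 = 36.229 mm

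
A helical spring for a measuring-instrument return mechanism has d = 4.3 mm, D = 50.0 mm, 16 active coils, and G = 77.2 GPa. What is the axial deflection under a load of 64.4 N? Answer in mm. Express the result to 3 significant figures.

39.0 mm

k = Gd⁴/(8D³N_a) = (77.2×10³)(4.3⁴)/(8·50.0³·16) = 1.6496 N/mm
δ = F/k = 64.4 / 1.6496 = 39.04 mm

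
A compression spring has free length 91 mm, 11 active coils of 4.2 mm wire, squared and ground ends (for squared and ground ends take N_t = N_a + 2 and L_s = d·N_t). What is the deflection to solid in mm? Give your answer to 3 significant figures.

36.4 mm

N_t = 13; L_s = 4.2·13 = 54.6 mm
δ_solid = L₀ − L_s = 91 − 54.6 = 36.4 mm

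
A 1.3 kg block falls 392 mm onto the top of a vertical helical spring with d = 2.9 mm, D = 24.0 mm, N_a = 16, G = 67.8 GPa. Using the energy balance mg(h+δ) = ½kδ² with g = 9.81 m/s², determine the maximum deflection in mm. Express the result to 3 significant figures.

65.6 mm

k = Gd⁴/(8D³N_a) = (67.8×10³)(2.9⁴)/(8·24.0³·16) = 2.7101 N/mm
W = mg = 1.3 × 9.81 = 12.753 N
½kδ² − Wδ − Wh = 0 → δ = (W + √(W² + 2kWh))/k
δ = (12.753 + √(162.64 + 27096.1))/2.7101 = (12.753 + 165.1)/2.7101 = 65.628 mm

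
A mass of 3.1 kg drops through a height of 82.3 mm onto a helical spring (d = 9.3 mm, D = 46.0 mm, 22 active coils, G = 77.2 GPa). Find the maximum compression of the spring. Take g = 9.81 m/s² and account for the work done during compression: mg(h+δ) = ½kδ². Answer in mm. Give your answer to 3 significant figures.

k = Gd⁴/(8D³N_a) = (77.2×10³)(9.3⁴)/(8·46.0³·22) = 33.71 N/mm
W = mg = 3.1 × 9.81 = 30.411 N
½kδ² − Wδ − Wh = 0 → δ = (W + √(W² + 2kWh))/k
δ = (30.411 + √(924.83 + 168742))/33.71 = (30.411 + 411.91)/33.71 = 13.121 mm

13.1 mm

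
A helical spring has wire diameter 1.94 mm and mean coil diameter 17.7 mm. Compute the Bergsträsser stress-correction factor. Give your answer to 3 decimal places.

1.149

C = D/d = 17.7/1.94 = 9.1237
K_B = (4C+2)/(4C−3) = 38.495/33.495 = 1.1493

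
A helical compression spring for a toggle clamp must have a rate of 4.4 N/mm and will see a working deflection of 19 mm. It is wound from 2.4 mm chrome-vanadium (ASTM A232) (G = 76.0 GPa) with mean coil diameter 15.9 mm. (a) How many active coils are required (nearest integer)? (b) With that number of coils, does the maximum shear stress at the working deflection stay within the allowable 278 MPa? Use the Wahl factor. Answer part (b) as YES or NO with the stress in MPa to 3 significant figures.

(a) 18 coils; (b) NO, τ_max = 297 MPa

N_a = Gd⁴/(8D³k) = (76.0×10³)(2.4⁴)/(8·15.9³·4.4) = 17.82 → N_a = 18
Actual rate k = Gd⁴/(8D³·18) = 4.3562 N/mm
Working load F = kδ = 4.3562·19 = 82.767 N
C = 15.9/2.4 = 6.6250; K_W = (4C−1)/(4C−4)+0.615/C = 1.2262
τ_max = K_W·8FD/(πd³) = 1.2262·242.42 = 297.24 MPa
τ_max > 278 MPa → exceeds allowable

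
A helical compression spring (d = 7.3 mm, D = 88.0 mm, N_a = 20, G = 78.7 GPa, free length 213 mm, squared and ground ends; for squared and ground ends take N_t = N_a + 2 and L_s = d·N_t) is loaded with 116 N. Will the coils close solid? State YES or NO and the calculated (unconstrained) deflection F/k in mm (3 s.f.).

k = Gd⁴/(8D³N_a) = (78.7×10³)(7.3⁴)/(8·88.0³·20) = 2.0497 N/mm
N_t = 22; L_s = 7.3·22 = 160.6 mm; δ_solid = L₀ − L_s = 213 − 160.6 = 52.4 mm
δ = F/k = 116/2.0497 = 56.593 mm
δ ≥ δ_solid → spring goes solid

YES, δ = 56.6 mm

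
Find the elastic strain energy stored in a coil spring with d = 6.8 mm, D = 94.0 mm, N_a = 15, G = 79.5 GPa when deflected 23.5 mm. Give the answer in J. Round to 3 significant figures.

k = Gd⁴/(8D³N_a) = (79.5×10³)(6.8⁴)/(8·94.0³·15) = 1.7054 N/mm
U = ½kδ² = 0.5 × 1.7054 × 23.5² = 470.92 N·mm = 0.47092 J

0.471 J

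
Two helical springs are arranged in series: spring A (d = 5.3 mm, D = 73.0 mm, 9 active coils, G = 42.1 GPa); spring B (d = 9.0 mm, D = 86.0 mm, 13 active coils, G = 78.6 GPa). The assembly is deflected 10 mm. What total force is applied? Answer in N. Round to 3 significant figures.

10.3 N

k_A = Gd⁴/(8D³N_a) = (42.1×10³)(5.3⁴)/(8·73.0³·9) = 1.186 N/mm
k_B = Gd⁴/(8D³N_a) = (78.6×10³)(9.0⁴)/(8·86.0³·13) = 7.7959 N/mm
Series: 1/k_eq = 1/1.186 + 1/7.7959 = 0.97144; k_eq = 1.0294 N/mm
F = k_eq·δ = 1.0294·10 = 10.294 N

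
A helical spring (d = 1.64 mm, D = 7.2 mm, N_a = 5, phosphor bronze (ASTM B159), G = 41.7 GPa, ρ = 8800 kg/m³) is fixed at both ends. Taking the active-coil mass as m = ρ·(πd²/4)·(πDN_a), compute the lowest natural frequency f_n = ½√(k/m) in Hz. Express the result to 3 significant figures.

1550 Hz

k = Gd⁴/(8D³N_a) = (41.7×10³)(1.64⁴)/(8·7.2³·5) = 20.205 N/mm = 20205 N/m
Wire length L = πDN_a = π·7.2·5 = 113.1 mm
m = ρ·(πd²/4)·L = 8800 × 2.1124×10⁻⁶ m² × 0.1131 m = 0.0021024 kg
f_n = ½√(k/m) = 0.5·√(20205/0.0021024) = 0.5·√(9.6104e+06) = 1550 Hz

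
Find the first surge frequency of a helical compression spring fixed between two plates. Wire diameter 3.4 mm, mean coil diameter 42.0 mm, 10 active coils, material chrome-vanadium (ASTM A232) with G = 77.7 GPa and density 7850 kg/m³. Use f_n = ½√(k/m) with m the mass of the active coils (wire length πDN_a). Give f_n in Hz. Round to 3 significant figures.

k = Gd⁴/(8D³N_a) = (77.7×10³)(3.4⁴)/(8·42.0³·10) = 1.7519 N/mm = 1751.9 N/m
Wire length L = πDN_a = π·42.0·10 = 1319.5 mm
m = ρ·(πd²/4)·L = 7850 × 9.0792×10⁻⁶ m² × 1.3195 m = 0.094041 kg
f_n = ½√(k/m) = 0.5·√(1751.9/0.094041) = 0.5·√(18629) = 68.243 Hz

68.2 Hz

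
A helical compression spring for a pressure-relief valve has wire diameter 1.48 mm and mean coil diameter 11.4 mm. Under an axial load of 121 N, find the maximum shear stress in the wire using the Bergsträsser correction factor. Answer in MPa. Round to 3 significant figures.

1280 MPa

Spring index C = D/d = 11.4/1.48 = 7.7027
K_B = (4C+2)/(4C−3) = 32.811/27.811 = 1.1798
τ₀ = 8FD/(πd³) = 8·121·11.4/(π·1.48³) = 11035.2/10.184 = 1083.5 MPa
τ_max = K·τ₀ = 1.1798 × 1083.5 = 1278.3 MPa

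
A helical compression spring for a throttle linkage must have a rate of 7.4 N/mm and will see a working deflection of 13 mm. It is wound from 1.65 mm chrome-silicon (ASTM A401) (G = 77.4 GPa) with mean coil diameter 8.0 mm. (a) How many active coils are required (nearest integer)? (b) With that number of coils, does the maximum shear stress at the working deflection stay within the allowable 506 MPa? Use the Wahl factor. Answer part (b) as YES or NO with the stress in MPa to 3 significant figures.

N_a = Gd⁴/(8D³k) = (77.4×10³)(1.65⁴)/(8·8.0³·7.4) = 18.93 → N_a = 19
Actual rate k = Gd⁴/(8D³·19) = 7.3716 N/mm
Working load F = kδ = 7.3716·13 = 95.831 N
C = 8.0/1.65 = 4.8485; K_W = (4C−1)/(4C−4)+0.615/C = 1.3217
τ_max = K_W·8FD/(πd³) = 1.3217·434.6 = 574.42 MPa
τ_max > 506 MPa → exceeds allowable

(a) 19 coils; (b) NO, τ_max = 574 MPa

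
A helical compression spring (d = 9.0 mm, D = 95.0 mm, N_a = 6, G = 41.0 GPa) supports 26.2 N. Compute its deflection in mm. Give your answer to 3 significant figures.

4.01 mm

k = Gd⁴/(8D³N_a) = (41.0×10³)(9.0⁴)/(8·95.0³·6) = 6.5364 N/mm
δ = F/k = 26.2 / 6.5364 = 4.0083 mm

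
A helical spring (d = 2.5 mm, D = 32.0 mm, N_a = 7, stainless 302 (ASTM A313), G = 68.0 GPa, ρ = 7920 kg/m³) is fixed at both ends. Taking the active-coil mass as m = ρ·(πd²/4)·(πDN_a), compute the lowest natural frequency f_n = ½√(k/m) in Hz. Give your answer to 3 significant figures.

k = Gd⁴/(8D³N_a) = (68.0×10³)(2.5⁴)/(8·32.0³·7) = 1.4475 N/mm = 1447.5 N/m
Wire length L = πDN_a = π·32.0·7 = 703.72 mm
m = ρ·(πd²/4)·L = 7920 × 4.9087×10⁻⁶ m² × 0.70372 m = 0.027359 kg
f_n = ½√(k/m) = 0.5·√(1447.5/0.027359) = 0.5·√(52910) = 115.01 Hz

115 Hz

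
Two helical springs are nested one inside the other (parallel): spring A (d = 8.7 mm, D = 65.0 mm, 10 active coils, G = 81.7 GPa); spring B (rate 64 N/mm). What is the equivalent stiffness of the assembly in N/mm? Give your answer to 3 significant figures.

k_A = Gd⁴/(8D³N_a) = (81.7×10³)(8.7⁴)/(8·65.0³·10) = 21.304 N/mm
Parallel: k_eq = 21.304 + 64 = 85.304 N/mm

85.3 N/mm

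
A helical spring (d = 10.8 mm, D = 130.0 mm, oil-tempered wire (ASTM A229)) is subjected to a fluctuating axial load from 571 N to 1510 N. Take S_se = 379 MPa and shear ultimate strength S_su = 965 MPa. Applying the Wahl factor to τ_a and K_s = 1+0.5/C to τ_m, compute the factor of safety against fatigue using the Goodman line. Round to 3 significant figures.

C = D/d = 130.0/10.8 = 12.0370; K_W = (4C−1)/(4C−4)+0.615/C = 1.1190; K_s = 1+0.5/C = 1.0415
F_a = (F_max−F_min)/2 = 469.5 N; F_m = (F_max+F_min)/2 = 1040.5 N
τ_a = K_W·8F_aD/(πd³) = 1.1190 × 123.38 = 138.07 MPa
τ_m = K_s·8F_mD/(πd³) = 1.0415 × 273.44 = 284.79 MPa
Goodman: 1/n_f = τ_a/S_se + τ_m/S_su = 138.07/379 + 284.79/965 = 0.36430 + 0.29512 = 0.65942
n_f = 1/0.65942 = 1.516

1.52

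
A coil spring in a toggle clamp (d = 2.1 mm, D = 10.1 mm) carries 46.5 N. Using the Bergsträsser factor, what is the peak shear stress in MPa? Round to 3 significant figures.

Spring index C = D/d = 10.1/2.1 = 4.8095
K_B = (4C+2)/(4C−3) = 21.238/16.238 = 1.3079
τ₀ = 8FD/(πd³) = 8·46.5·10.1/(π·2.1³) = 3757.2/29.094 = 129.14 MPa
τ_max = K·τ₀ = 1.3079 × 129.14 = 168.9 MPa

169 MPa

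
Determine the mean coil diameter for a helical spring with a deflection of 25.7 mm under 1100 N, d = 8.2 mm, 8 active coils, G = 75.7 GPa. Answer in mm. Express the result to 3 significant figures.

50.0 mm

Required rate k = F/δ = 1100/25.7 = 42.802 N/mm
D = (Gd⁴/(8N_a·k))^(1/3) = (75.7×10³·8.2⁴/(8·8·42.802))^(1/3)
  = (124943)^(1/3) = 49.9924 mm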